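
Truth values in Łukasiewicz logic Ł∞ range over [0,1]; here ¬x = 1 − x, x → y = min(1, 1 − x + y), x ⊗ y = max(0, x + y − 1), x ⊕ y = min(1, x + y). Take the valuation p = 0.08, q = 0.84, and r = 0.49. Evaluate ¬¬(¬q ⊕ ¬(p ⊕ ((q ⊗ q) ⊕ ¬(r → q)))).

¬q = 1 − 0.84 = 0.16
q ⊗ q = max(0, 0.84 + 0.84 − 1) = max(0, 0.68) = 0.68
r → q = min(1, 1 − 0.49 + 0.84) = min(1, 1.35) = 1.00
¬(r → q) = 1 − 1.00 = 0.00
(q ⊗ q) ⊕ ¬(r → q) = min(1, 0.68 + 0.00) = min(1, 0.68) = 0.68
p ⊕ ((q ⊗ q) ⊕ ¬(r → q)) = min(1, 0.08 + 0.68) = min(1, 0.76) = 0.76
¬(p ⊕ ((q ⊗ q) ⊕ ¬(r → q))) = 1 − 0.76 = 0.24
¬q ⊕ ¬(p ⊕ ((q ⊗ q) ⊕ ¬(r → q))) = min(1, 0.16 + 0.24) = min(1, 0.40) = 0.40
¬(¬q ⊕ ¬(p ⊕ ((q ⊗ q) ⊕ ¬(r → q)))) = 1 − 0.40 = 0.60
¬¬(¬q ⊕ ¬(p ⊕ ((q ⊗ q) ⊕ ¬(r → q)))) = 1 − 0.60 = 0.40

0.40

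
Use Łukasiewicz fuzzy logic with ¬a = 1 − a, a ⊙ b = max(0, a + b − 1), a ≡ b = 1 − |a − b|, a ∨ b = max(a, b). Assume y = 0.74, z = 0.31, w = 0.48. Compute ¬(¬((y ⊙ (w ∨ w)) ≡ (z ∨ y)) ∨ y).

w ∨ w = max(0.48, 0.48) = 0.48
y ⊙ (w ∨ w) = max(0, 0.74 + 0.48 − 1) = max(0, 0.22) = 0.22
z ∨ y = max(0.31, 0.74) = 0.74
(y ⊙ (w ∨ w)) ≡ (z ∨ y) = 1 − |0.22 − 0.74| = 1 − 0.52 = 0.48
¬((y ⊙ (w ∨ w)) ≡ (z ∨ y)) = 1 − 0.48 = 0.52
¬((y ⊙ (w ∨ w)) ≡ (z ∨ y)) ∨ y = max(0.52, 0.74) = 0.74
¬(¬((y ⊙ (w ∨ w)) ≡ (z ∨ y)) ∨ y) = 1 − 0.74 = 0.26

0.26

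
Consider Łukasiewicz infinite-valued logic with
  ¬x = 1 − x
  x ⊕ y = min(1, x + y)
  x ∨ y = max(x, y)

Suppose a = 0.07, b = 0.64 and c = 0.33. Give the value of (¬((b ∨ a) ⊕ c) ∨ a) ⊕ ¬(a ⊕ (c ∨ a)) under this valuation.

0.67

b ∨ a = max(0.64, 0.07) = 0.64
(b ∨ a) ⊕ c = min(1, 0.64 + 0.33) = min(1, 0.97) = 0.97
¬((b ∨ a) ⊕ c) = 1 − 0.97 = 0.03
¬((b ∨ a) ⊕ c) ∨ a = max(0.03, 0.07) = 0.07
c ∨ a = max(0.33, 0.07) = 0.33
a ⊕ (c ∨ a) = min(1, 0.07 + 0.33) = min(1, 0.40) = 0.40
¬(a ⊕ (c ∨ a)) = 1 − 0.40 = 0.60
(¬((b ∨ a) ⊕ c) ∨ a) ⊕ ¬(a ⊕ (c ∨ a)) = min(1, 0.07 + 0.60) = min(1, 0.67) = 0.67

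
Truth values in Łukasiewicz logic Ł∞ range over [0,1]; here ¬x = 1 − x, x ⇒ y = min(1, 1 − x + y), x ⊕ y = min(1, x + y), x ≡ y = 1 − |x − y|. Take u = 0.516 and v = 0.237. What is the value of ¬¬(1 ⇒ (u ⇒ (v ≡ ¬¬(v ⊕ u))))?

v ⊕ u = min(1, 0.237 + 0.516) = min(1, 0.753) = 0.753
¬(v ⊕ u) = 1 − 0.753 = 0.247
¬¬(v ⊕ u) = 1 − 0.247 = 0.753
v ≡ ¬¬(v ⊕ u) = 1 − |0.237 − 0.753| = 1 − 0.516 = 0.484
u ⇒ (v ≡ ¬¬(v ⊕ u)) = min(1, 1 − 0.516 + 0.484) = min(1, 0.968) = 0.968
1 ⇒ (u ⇒ (v ≡ ¬¬(v ⊕ u))) = min(1, 1 − 1.000 + 0.968) = min(1, 0.968) = 0.968
¬(1 ⇒ (u ⇒ (v ≡ ¬¬(v ⊕ u)))) = 1 − 0.968 = 0.032
¬¬(1 ⇒ (u ⇒ (v ≡ ¬¬(v ⊕ u)))) = 1 − 0.032 = 0.968

0.968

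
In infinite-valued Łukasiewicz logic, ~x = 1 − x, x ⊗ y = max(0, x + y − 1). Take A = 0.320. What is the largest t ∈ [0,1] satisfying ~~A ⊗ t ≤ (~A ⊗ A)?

0.680

~A = 1 − 0.320 = 0.680
~~A = 1 − 0.680 = 0.320
So the left factor is ~~A = 0.320.
~A ⊗ A = max(0, 0.680 + 0.320 − 1) = max(0, 0.000) = 0.000
So the right-hand bound is ~A ⊗ A = 0.000.
The residuum of the Łukasiewicz t-norm gives the supremum: min(1, 1 − 0.320 + 0.000).
1 − 0.320 + 0.000 = 0.680, so t = min(1, 0.680) = 0.680.
Check: 0.320 ⊗ 0.680 = max(0, 0.000) = 0.000 ≤ 0.000.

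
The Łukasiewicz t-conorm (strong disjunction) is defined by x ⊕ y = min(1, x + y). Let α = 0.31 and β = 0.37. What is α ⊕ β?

α ⊕ β = min(1, 0.31 + 0.37) = min(1, 0.68) = 0.68
For comparison, the Gödel t-conorm max(x, y) would give 0.37.

0.68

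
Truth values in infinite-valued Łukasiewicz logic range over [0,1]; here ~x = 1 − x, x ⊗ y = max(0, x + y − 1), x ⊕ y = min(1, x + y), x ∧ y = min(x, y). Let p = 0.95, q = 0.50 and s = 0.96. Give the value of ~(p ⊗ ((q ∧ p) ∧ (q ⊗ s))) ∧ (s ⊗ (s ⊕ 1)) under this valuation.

q ∧ p = min(0.50, 0.95) = 0.50
q ⊗ s = max(0, 0.50 + 0.96 − 1) = max(0, 0.46) = 0.46
(q ∧ p) ∧ (q ⊗ s) = min(0.50, 0.46) = 0.46
p ⊗ ((q ∧ p) ∧ (q ⊗ s)) = max(0, 0.95 + 0.46 − 1) = max(0, 0.41) = 0.41
~(p ⊗ ((q ∧ p) ∧ (q ⊗ s))) = 1 − 0.41 = 0.59
s ⊕ 1 = min(1, 0.96 + 1.00) = min(1, 1.96) = 1.00
s ⊗ (s ⊕ 1) = max(0, 0.96 + 1.00 − 1) = max(0, 0.96) = 0.96
~(p ⊗ ((q ∧ p) ∧ (q ⊗ s))) ∧ (s ⊗ (s ⊕ 1)) = min(0.59, 0.96) = 0.59

0.59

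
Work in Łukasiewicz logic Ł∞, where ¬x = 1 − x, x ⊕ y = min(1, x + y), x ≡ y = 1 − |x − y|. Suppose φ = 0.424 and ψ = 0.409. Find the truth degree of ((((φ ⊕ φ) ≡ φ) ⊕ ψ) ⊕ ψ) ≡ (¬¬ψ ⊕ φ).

0.833

φ ⊕ φ = min(1, 0.424 + 0.424) = min(1, 0.848) = 0.848
(φ ⊕ φ) ≡ φ = 1 − |0.848 − 0.424| = 1 − 0.424 = 0.576
((φ ⊕ φ) ≡ φ) ⊕ ψ = min(1, 0.576 + 0.409) = min(1, 0.985) = 0.985
(((φ ⊕ φ) ≡ φ) ⊕ ψ) ⊕ ψ = min(1, 0.985 + 0.409) = min(1, 1.394) = 1.000
¬ψ = 1 − 0.409 = 0.591
¬¬ψ = 1 − 0.591 = 0.409
¬¬ψ ⊕ φ = min(1, 0.409 + 0.424) = min(1, 0.833) = 0.833
((((φ ⊕ φ) ≡ φ) ⊕ ψ) ⊕ ψ) ≡ (¬¬ψ ⊕ φ) = 1 − |1.000 − 0.833| = 1 − 0.167 = 0.833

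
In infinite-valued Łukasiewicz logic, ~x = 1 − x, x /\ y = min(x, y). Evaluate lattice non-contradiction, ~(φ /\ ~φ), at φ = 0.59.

~φ = 1 − 0.59 = 0.41
φ /\ ~φ = min(0.59, 0.41) = 0.41
~(φ /\ ~φ) = 1 − 0.41 = 0.59
(The value 0.59 < 1 shows this instance is not satisfied; not a Ł∞-tautology — its value is 1 − min(a, 1−a).)

0.59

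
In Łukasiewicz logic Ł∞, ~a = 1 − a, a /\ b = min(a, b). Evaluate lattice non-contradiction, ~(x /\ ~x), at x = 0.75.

~x = 1 − 0.75 = 0.25
x /\ ~x = min(0.75, 0.25) = 0.25
~(x /\ ~x) = 1 − 0.25 = 0.75
(The value 0.75 < 1 shows this instance is not satisfied; not a Ł∞-tautology — its value is 1 − min(a, 1−a).)

0.75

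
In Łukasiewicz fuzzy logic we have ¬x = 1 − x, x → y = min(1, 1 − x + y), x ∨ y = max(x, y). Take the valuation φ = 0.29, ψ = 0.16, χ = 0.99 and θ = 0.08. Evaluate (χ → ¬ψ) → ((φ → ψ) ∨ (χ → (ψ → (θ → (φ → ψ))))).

¬ψ = 1 − 0.16 = 0.84
χ → ¬ψ = min(1, 1 − 0.99 + 0.84) = min(1, 0.85) = 0.85
φ → ψ = min(1, 1 − 0.29 + 0.16) = min(1, 0.87) = 0.87
θ → (φ → ψ) = min(1, 1 − 0.08 + 0.87) = min(1, 1.79) = 1.00
ψ → (θ → (φ → ψ)) = min(1, 1 − 0.16 + 1.00) = min(1, 1.84) = 1.00
χ → (ψ → (θ → (φ → ψ))) = min(1, 1 − 0.99 + 1.00) = min(1, 1.01) = 1.00
(φ → ψ) ∨ (χ → (ψ → (θ → (φ → ψ)))) = max(0.87, 1.00) = 1.00
(χ → ¬ψ) → ((φ → ψ) ∨ (χ → (ψ → (θ → (φ → ψ))))) = min(1, 1 − 0.85 + 1.00) = min(1, 1.15) = 1.00

1.00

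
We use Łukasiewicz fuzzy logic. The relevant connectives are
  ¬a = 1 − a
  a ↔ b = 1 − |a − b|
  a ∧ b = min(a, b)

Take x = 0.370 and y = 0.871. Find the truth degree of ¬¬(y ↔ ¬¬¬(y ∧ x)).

0.759

y ∧ x = min(0.871, 0.370) = 0.370
¬(y ∧ x) = 1 − 0.370 = 0.630
¬¬(y ∧ x) = 1 − 0.630 = 0.370
¬¬¬(y ∧ x) = 1 − 0.370 = 0.630
y ↔ ¬¬¬(y ∧ x) = 1 − |0.871 − 0.630| = 1 − 0.241 = 0.759
¬(y ↔ ¬¬¬(y ∧ x)) = 1 − 0.759 = 0.241
¬¬(y ↔ ¬¬¬(y ∧ x)) = 1 − 0.241 = 0.759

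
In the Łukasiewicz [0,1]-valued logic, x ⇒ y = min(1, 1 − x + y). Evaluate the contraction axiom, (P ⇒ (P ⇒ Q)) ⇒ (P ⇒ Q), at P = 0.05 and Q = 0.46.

P ⇒ Q = min(1, 1 − 0.05 + 0.46) = min(1, 1.41) = 1.00
P ⇒ (P ⇒ Q) = min(1, 1 − 0.05 + 1.00) = min(1, 1.95) = 1.00
(P ⇒ (P ⇒ Q)) ⇒ (P ⇒ Q) = min(1, 1 − 1.00 + 1.00) = min(1, 1.00) = 1.00

1.00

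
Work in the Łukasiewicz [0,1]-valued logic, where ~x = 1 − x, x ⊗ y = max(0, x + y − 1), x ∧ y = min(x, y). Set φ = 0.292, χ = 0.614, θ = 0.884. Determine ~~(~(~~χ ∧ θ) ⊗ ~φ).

0.094

~χ = 1 − 0.614 = 0.386
~~χ = 1 − 0.386 = 0.614
~~χ ∧ θ = min(0.614, 0.884) = 0.614
~(~~χ ∧ θ) = 1 − 0.614 = 0.386
~φ = 1 − 0.292 = 0.708
~(~~χ ∧ θ) ⊗ ~φ = max(0, 0.386 + 0.708 − 1) = max(0, 0.094) = 0.094
~(~(~~χ ∧ θ) ⊗ ~φ) = 1 − 0.094 = 0.906
~~(~(~~χ ∧ θ) ⊗ ~φ) = 1 − 0.906 = 0.094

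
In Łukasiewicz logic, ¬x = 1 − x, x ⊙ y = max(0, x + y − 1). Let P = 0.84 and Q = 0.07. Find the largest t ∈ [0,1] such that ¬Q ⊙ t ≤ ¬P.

¬Q = 1 − 0.07 = 0.93
So the left factor is ¬Q = 0.93.
¬P = 1 − 0.84 = 0.16
So the right-hand bound is ¬P = 0.16.
The residuum of the Łukasiewicz t-norm gives the supremum: min(1, 1 − 0.93 + 0.16).
1 − 0.93 + 0.16 = 0.23, so t = min(1, 0.23) = 0.23.
Check: 0.93 ⊙ 0.23 = max(0, 0.16) = 0.16 ≤ 0.16.

0.23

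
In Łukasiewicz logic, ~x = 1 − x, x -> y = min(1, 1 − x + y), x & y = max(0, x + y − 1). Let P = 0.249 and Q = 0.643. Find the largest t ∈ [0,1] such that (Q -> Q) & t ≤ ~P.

0.751

Q -> Q = min(1, 1 − 0.643 + 0.643) = min(1, 1.000) = 1.000
So the left factor is Q -> Q = 1.000.
~P = 1 − 0.249 = 0.751
So the right-hand bound is ~P = 0.751.
The residuum of the Łukasiewicz t-norm gives the supremum: min(1, 1 − 1.000 + 0.751).
1 − 1.000 + 0.751 = 0.751, so t = min(1, 0.751) = 0.751.
Check: 1.000 & 0.751 = max(0, 0.751) = 0.751 ≤ 0.751.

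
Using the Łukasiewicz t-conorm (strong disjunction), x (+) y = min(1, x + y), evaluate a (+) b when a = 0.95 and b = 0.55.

1.00

a (+) b = min(1, 0.95 + 0.55) = min(1, 1.50) = 1.00
For comparison, the Gödel t-conorm max(x, y) would give 0.95.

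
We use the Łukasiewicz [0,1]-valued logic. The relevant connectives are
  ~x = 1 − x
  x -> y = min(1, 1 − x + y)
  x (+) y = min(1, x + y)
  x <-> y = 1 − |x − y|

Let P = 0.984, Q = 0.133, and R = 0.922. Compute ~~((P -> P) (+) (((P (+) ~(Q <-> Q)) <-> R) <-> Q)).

P -> P = min(1, 1 − 0.984 + 0.984) = min(1, 1.000) = 1.000
Q <-> Q = 1 − |0.133 − 0.133| = 1 − 0.000 = 1.000
~(Q <-> Q) = 1 − 1.000 = 0.000
P (+) ~(Q <-> Q) = min(1, 0.984 + 0.000) = min(1, 0.984) = 0.984
(P (+) ~(Q <-> Q)) <-> R = 1 − |0.984 − 0.922| = 1 − 0.062 = 0.938
((P (+) ~(Q <-> Q)) <-> R) <-> Q = 1 − |0.938 − 0.133| = 1 − 0.805 = 0.195
(P -> P) (+) (((P (+) ~(Q <-> Q)) <-> R) <-> Q) = min(1, 1.000 + 0.195) = min(1, 1.195) = 1.000
~((P -> P) (+) (((P (+) ~(Q <-> Q)) <-> R) <-> Q)) = 1 − 1.000 = 0.000
~~((P -> P) (+) (((P (+) ~(Q <-> Q)) <-> R) <-> Q)) = 1 − 0.000 = 1.000

1.000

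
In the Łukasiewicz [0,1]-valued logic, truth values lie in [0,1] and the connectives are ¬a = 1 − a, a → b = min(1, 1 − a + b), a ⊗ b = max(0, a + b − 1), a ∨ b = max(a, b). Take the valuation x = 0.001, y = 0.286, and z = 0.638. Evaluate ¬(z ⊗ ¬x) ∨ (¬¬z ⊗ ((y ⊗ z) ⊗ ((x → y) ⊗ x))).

¬x = 1 − 0.001 = 0.999
z ⊗ ¬x = max(0, 0.638 + 0.999 − 1) = max(0, 0.637) = 0.637
¬(z ⊗ ¬x) = 1 − 0.637 = 0.363
¬z = 1 − 0.638 = 0.362
¬¬z = 1 − 0.362 = 0.638
y ⊗ z = max(0, 0.286 + 0.638 − 1) = max(0, -0.076) = 0.000
x → y = min(1, 1 − 0.001 + 0.286) = min(1, 1.285) = 1.000
(x → y) ⊗ x = max(0, 1.000 + 0.001 − 1) = max(0, 0.001) = 0.001
(y ⊗ z) ⊗ ((x → y) ⊗ x) = max(0, 0.000 + 0.001 − 1) = max(0, -0.999) = 0.000
¬¬z ⊗ ((y ⊗ z) ⊗ ((x → y) ⊗ x)) = max(0, 0.638 + 0.000 − 1) = max(0, -0.362) = 0.000
¬(z ⊗ ¬x) ∨ (¬¬z ⊗ ((y ⊗ z) ⊗ ((x → y) ⊗ x))) = max(0.363, 0.000) = 0.363

0.363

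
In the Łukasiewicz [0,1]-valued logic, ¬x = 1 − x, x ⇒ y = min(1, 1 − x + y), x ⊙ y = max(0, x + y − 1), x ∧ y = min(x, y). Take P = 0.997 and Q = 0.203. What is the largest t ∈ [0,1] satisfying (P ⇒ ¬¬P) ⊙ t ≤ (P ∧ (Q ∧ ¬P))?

¬P = 1 − 0.997 = 0.003
¬¬P = 1 − 0.003 = 0.997
P ⇒ ¬¬P = min(1, 1 − 0.997 + 0.997) = min(1, 1.000) = 1.000
So the left factor is P ⇒ ¬¬P = 1.000.
Q ∧ ¬P = min(0.203, 0.003) = 0.003
P ∧ (Q ∧ ¬P) = min(0.997, 0.003) = 0.003
So the right-hand bound is P ∧ (Q ∧ ¬P) = 0.003.
The residuum of the Łukasiewicz t-norm gives the supremum: min(1, 1 − 1.000 + 0.003).
1 − 1.000 + 0.003 = 0.003, so t = min(1, 0.003) = 0.003.
Check: 1.000 ⊙ 0.003 = max(0, 0.003) = 0.003 ≤ 0.003.

0.003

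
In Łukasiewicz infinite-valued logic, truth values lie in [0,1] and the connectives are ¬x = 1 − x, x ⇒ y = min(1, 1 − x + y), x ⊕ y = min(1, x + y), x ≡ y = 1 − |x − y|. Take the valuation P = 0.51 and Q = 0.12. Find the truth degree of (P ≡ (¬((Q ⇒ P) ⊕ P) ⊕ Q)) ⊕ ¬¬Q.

Q ⇒ P = min(1, 1 − 0.12 + 0.51) = min(1, 1.39) = 1.00
(Q ⇒ P) ⊕ P = min(1, 1.00 + 0.51) = min(1, 1.51) = 1.00
¬((Q ⇒ P) ⊕ P) = 1 − 1.00 = 0.00
¬((Q ⇒ P) ⊕ P) ⊕ Q = min(1, 0.00 + 0.12) = min(1, 0.12) = 0.12
P ≡ (¬((Q ⇒ P) ⊕ P) ⊕ Q) = 1 − |0.51 − 0.12| = 1 − 0.39 = 0.61
¬Q = 1 − 0.12 = 0.88
¬¬Q = 1 − 0.88 = 0.12
(P ≡ (¬((Q ⇒ P) ⊕ P) ⊕ Q)) ⊕ ¬¬Q = min(1, 0.61 + 0.12) = min(1, 0.73) = 0.73

0.73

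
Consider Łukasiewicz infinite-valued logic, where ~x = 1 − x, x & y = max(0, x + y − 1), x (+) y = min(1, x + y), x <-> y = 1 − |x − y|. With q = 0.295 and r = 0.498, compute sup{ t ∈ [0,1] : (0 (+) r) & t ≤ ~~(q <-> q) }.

1.000

0 (+) r = min(1, 0.000 + 0.498) = min(1, 0.498) = 0.498
So the left factor is 0 (+) r = 0.498.
q <-> q = 1 − |0.295 − 0.295| = 1 − 0.000 = 1.000
~(q <-> q) = 1 − 1.000 = 0.000
~~(q <-> q) = 1 − 0.000 = 1.000
So the right-hand bound is ~~(q <-> q) = 1.000.
The residuum of the Łukasiewicz t-norm gives the supremum: min(1, 1 − 0.498 + 1.000).
1 − 0.498 + 1.000 = 1.502, so t = min(1, 1.502) = 1.000.
Check: 0.498 & 1.000 = max(0, 0.498) = 0.498 ≤ 1.000.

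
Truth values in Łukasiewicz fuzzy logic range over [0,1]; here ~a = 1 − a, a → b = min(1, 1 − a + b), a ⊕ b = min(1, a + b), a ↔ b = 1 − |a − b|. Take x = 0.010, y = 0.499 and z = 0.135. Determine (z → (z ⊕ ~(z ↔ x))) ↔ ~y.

z ↔ x = 1 − |0.135 − 0.010| = 1 − 0.125 = 0.875
~(z ↔ x) = 1 − 0.875 = 0.125
z ⊕ ~(z ↔ x) = min(1, 0.135 + 0.125) = min(1, 0.260) = 0.260
z → (z ⊕ ~(z ↔ x)) = min(1, 1 − 0.135 + 0.260) = min(1, 1.125) = 1.000
~y = 1 − 0.499 = 0.501
(z → (z ⊕ ~(z ↔ x))) ↔ ~y = 1 − |1.000 − 0.501| = 1 − 0.499 = 0.501

0.501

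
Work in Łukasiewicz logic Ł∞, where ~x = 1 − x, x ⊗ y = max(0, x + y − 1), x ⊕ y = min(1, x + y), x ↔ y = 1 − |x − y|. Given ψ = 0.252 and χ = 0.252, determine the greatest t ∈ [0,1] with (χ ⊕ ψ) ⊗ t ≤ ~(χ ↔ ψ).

0.496

χ ⊕ ψ = min(1, 0.252 + 0.252) = min(1, 0.504) = 0.504
So the left factor is χ ⊕ ψ = 0.504.
χ ↔ ψ = 1 − |0.252 − 0.252| = 1 − 0.000 = 1.000
~(χ ↔ ψ) = 1 − 1.000 = 0.000
So the right-hand bound is ~(χ ↔ ψ) = 0.000.
The residuum of the Łukasiewicz t-norm gives the supremum: min(1, 1 − 0.504 + 0.000).
1 − 0.504 + 0.000 = 0.496, so t = min(1, 0.496) = 0.496.
Check: 0.504 ⊗ 0.496 = max(0, 0.000) = 0.000 ≤ 0.000.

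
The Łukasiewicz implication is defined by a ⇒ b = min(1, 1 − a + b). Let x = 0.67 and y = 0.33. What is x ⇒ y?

0.66

x ⇒ y = min(1, 1 − 0.67 + 0.33) = min(1, 0.66) = 0.66
For comparison, the Gödel implication (1 if a ≤ b else b) would give 0.33.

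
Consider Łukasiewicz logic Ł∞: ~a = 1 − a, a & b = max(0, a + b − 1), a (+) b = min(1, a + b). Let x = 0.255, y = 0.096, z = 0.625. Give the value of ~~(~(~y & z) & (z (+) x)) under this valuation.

0.351

~y = 1 − 0.096 = 0.904
~y & z = max(0, 0.904 + 0.625 − 1) = max(0, 0.529) = 0.529
~(~y & z) = 1 − 0.529 = 0.471
z (+) x = min(1, 0.625 + 0.255) = min(1, 0.880) = 0.880
~(~y & z) & (z (+) x) = max(0, 0.471 + 0.880 − 1) = max(0, 0.351) = 0.351
~(~(~y & z) & (z (+) x)) = 1 − 0.351 = 0.649
~~(~(~y & z) & (z (+) x)) = 1 − 0.649 = 0.351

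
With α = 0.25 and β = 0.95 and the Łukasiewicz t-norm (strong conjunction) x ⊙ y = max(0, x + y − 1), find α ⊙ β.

0.20

α ⊙ β = max(0, 0.25 + 0.95 − 1) = max(0, 0.20) = 0.20
For comparison, the Gödel (minimum) t-norm min(x, y) would give 0.25.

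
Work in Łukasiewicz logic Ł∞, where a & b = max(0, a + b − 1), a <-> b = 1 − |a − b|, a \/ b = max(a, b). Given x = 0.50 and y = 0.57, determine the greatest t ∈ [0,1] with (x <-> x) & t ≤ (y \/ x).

x <-> x = 1 − |0.50 − 0.50| = 1 − 0.00 = 1.00
So the left factor is x <-> x = 1.00.
y \/ x = max(0.57, 0.50) = 0.57
So the right-hand bound is y \/ x = 0.57.
The residuum of the Łukasiewicz t-norm gives the supremum: min(1, 1 − 1.00 + 0.57).
1 − 1.00 + 0.57 = 0.57, so t = min(1, 0.57) = 0.57.
Check: 1.00 & 0.57 = max(0, 0.57) = 0.57 ≤ 0.57.

0.57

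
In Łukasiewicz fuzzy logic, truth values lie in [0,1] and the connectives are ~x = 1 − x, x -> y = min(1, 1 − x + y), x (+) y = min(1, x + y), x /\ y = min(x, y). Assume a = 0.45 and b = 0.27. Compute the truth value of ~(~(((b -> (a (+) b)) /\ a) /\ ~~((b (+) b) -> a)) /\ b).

0.73

a (+) b = min(1, 0.45 + 0.27) = min(1, 0.72) = 0.72
b -> (a (+) b) = min(1, 1 − 0.27 + 0.72) = min(1, 1.45) = 1.00
(b -> (a (+) b)) /\ a = min(1.00, 0.45) = 0.45
b (+) b = min(1, 0.27 + 0.27) = min(1, 0.54) = 0.54
(b (+) b) -> a = min(1, 1 − 0.54 + 0.45) = min(1, 0.91) = 0.91
~((b (+) b) -> a) = 1 − 0.91 = 0.09
~~((b (+) b) -> a) = 1 − 0.09 = 0.91
((b -> (a (+) b)) /\ a) /\ ~~((b (+) b) -> a) = min(0.45, 0.91) = 0.45
~(((b -> (a (+) b)) /\ a) /\ ~~((b (+) b) -> a)) = 1 − 0.45 = 0.55
~(((b -> (a (+) b)) /\ a) /\ ~~((b (+) b) -> a)) /\ b = min(0.55, 0.27) = 0.27
~(~(((b -> (a (+) b)) /\ a) /\ ~~((b (+) b) -> a)) /\ b) = 1 − 0.27 = 0.73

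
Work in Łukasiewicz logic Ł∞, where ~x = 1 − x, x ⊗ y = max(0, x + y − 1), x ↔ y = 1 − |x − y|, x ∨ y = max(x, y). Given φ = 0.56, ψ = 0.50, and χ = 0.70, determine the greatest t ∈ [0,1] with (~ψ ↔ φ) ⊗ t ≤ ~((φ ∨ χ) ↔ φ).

0.20

~ψ = 1 − 0.50 = 0.50
~ψ ↔ φ = 1 − |0.50 − 0.56| = 1 − 0.06 = 0.94
So the left factor is ~ψ ↔ φ = 0.94.
φ ∨ χ = max(0.56, 0.70) = 0.70
(φ ∨ χ) ↔ φ = 1 − |0.70 − 0.56| = 1 − 0.14 = 0.86
~((φ ∨ χ) ↔ φ) = 1 − 0.86 = 0.14
So the right-hand bound is ~((φ ∨ χ) ↔ φ) = 0.14.
The residuum of the Łukasiewicz t-norm gives the supremum: min(1, 1 − 0.94 + 0.14).
1 − 0.94 + 0.14 = 0.20, so t = min(1, 0.20) = 0.20.
Check: 0.94 ⊗ 0.20 = max(0, 0.14) = 0.14 ≤ 0.14.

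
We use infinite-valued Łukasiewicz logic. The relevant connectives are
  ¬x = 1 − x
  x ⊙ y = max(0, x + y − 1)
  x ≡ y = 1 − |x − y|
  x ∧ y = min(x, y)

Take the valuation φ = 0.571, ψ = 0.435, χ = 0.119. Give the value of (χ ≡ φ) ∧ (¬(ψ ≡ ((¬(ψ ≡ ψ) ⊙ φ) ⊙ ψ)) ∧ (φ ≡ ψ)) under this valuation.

χ ≡ φ = 1 − |0.119 − 0.571| = 1 − 0.452 = 0.548
ψ ≡ ψ = 1 − |0.435 − 0.435| = 1 − 0.000 = 1.000
¬(ψ ≡ ψ) = 1 − 1.000 = 0.000
¬(ψ ≡ ψ) ⊙ φ = max(0, 0.000 + 0.571 − 1) = max(0, -0.429) = 0.000
(¬(ψ ≡ ψ) ⊙ φ) ⊙ ψ = max(0, 0.000 + 0.435 − 1) = max(0, -0.565) = 0.000
ψ ≡ ((¬(ψ ≡ ψ) ⊙ φ) ⊙ ψ) = 1 − |0.435 − 0.000| = 1 − 0.435 = 0.565
¬(ψ ≡ ((¬(ψ ≡ ψ) ⊙ φ) ⊙ ψ)) = 1 − 0.565 = 0.435
φ ≡ ψ = 1 − |0.571 − 0.435| = 1 − 0.136 = 0.864
¬(ψ ≡ ((¬(ψ ≡ ψ) ⊙ φ) ⊙ ψ)) ∧ (φ ≡ ψ) = min(0.435, 0.864) = 0.435
(χ ≡ φ) ∧ (¬(ψ ≡ ((¬(ψ ≡ ψ) ⊙ φ) ⊙ ψ)) ∧ (φ ≡ ψ)) = min(0.548, 0.435) = 0.435

0.435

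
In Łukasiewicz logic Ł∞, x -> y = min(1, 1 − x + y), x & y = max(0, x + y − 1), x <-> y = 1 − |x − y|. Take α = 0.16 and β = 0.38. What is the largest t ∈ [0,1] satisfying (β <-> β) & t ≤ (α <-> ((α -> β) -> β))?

0.78

β <-> β = 1 − |0.38 − 0.38| = 1 − 0.00 = 1.00
So the left factor is β <-> β = 1.00.
α -> β = min(1, 1 − 0.16 + 0.38) = min(1, 1.22) = 1.00
(α -> β) -> β = min(1, 1 − 1.00 + 0.38) = min(1, 0.38) = 0.38
α <-> ((α -> β) -> β) = 1 − |0.16 − 0.38| = 1 − 0.22 = 0.78
So the right-hand bound is α <-> ((α -> β) -> β) = 0.78.
The residuum of the Łukasiewicz t-norm gives the supremum: min(1, 1 − 1.00 + 0.78).
1 − 1.00 + 0.78 = 0.78, so t = min(1, 0.78) = 0.78.
Check: 1.00 & 0.78 = max(0, 0.78) = 0.78 ≤ 0.78.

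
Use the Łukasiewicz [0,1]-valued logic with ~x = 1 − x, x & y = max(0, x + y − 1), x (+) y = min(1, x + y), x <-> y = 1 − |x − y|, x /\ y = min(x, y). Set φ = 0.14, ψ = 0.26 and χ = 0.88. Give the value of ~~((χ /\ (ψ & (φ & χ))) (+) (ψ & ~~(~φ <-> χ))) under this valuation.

0.24

φ & χ = max(0, 0.14 + 0.88 − 1) = max(0, 0.02) = 0.02
ψ & (φ & χ) = max(0, 0.26 + 0.02 − 1) = max(0, -0.72) = 0.00
χ /\ (ψ & (φ & χ)) = min(0.88, 0.00) = 0.00
~φ = 1 − 0.14 = 0.86
~φ <-> χ = 1 − |0.86 − 0.88| = 1 − 0.02 = 0.98
~(~φ <-> χ) = 1 − 0.98 = 0.02
~~(~φ <-> χ) = 1 − 0.02 = 0.98
ψ & ~~(~φ <-> χ) = max(0, 0.26 + 0.98 − 1) = max(0, 0.24) = 0.24
(χ /\ (ψ & (φ & χ))) (+) (ψ & ~~(~φ <-> χ)) = min(1, 0.00 + 0.24) = min(1, 0.24) = 0.24
~((χ /\ (ψ & (φ & χ))) (+) (ψ & ~~(~φ <-> χ))) = 1 − 0.24 = 0.76
~~((χ /\ (ψ & (φ & χ))) (+) (ψ & ~~(~φ <-> χ))) = 1 − 0.76 = 0.24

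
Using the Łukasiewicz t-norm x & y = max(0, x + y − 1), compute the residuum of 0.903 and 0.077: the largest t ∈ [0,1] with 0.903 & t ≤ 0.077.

The residuum of the Łukasiewicz t-norm gives the supremum: min(1, 1 − 0.903 + 0.077).
1 − 0.903 + 0.077 = 0.174, so t = min(1, 0.174) = 0.174.
Check: 0.903 & 0.174 = max(0, 0.077) = 0.077 ≤ 0.077.

0.174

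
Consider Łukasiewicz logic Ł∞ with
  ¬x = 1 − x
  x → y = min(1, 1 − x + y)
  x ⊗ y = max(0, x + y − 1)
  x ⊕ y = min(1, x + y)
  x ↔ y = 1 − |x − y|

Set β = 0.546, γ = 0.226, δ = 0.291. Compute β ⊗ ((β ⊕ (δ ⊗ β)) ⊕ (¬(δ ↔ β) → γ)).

δ ⊗ β = max(0, 0.291 + 0.546 − 1) = max(0, -0.163) = 0.000
β ⊕ (δ ⊗ β) = min(1, 0.546 + 0.000) = min(1, 0.546) = 0.546
δ ↔ β = 1 − |0.291 − 0.546| = 1 − 0.255 = 0.745
¬(δ ↔ β) = 1 − 0.745 = 0.255
¬(δ ↔ β) → γ = min(1, 1 − 0.255 + 0.226) = min(1, 0.971) = 0.971
(β ⊕ (δ ⊗ β)) ⊕ (¬(δ ↔ β) → γ) = min(1, 0.546 + 0.971) = min(1, 1.517) = 1.000
β ⊗ ((β ⊕ (δ ⊗ β)) ⊕ (¬(δ ↔ β) → γ)) = max(0, 0.546 + 1.000 − 1) = max(0, 0.546) = 0.546

0.546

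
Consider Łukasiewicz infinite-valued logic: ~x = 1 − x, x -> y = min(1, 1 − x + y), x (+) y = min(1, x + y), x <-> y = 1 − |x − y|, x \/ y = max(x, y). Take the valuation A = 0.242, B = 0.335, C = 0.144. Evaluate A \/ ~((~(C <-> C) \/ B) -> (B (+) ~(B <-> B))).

C <-> C = 1 − |0.144 − 0.144| = 1 − 0.000 = 1.000
~(C <-> C) = 1 − 1.000 = 0.000
~(C <-> C) \/ B = max(0.000, 0.335) = 0.335
B <-> B = 1 − |0.335 − 0.335| = 1 − 0.000 = 1.000
~(B <-> B) = 1 − 1.000 = 0.000
B (+) ~(B <-> B) = min(1, 0.335 + 0.000) = min(1, 0.335) = 0.335
(~(C <-> C) \/ B) -> (B (+) ~(B <-> B)) = min(1, 1 − 0.335 + 0.335) = min(1, 1.000) = 1.000
~((~(C <-> C) \/ B) -> (B (+) ~(B <-> B))) = 1 − 1.000 = 0.000
A \/ ~((~(C <-> C) \/ B) -> (B (+) ~(B <-> B))) = max(0.242, 0.000) = 0.242

0.242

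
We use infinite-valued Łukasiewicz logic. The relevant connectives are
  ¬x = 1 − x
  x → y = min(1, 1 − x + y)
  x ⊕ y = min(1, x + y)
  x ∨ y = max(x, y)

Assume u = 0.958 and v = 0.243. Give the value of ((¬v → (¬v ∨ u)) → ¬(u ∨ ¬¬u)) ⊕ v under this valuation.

0.285

¬v = 1 − 0.243 = 0.757
¬v ∨ u = max(0.757, 0.958) = 0.958
¬v → (¬v ∨ u) = min(1, 1 − 0.757 + 0.958) = min(1, 1.201) = 1.000
¬u = 1 − 0.958 = 0.042
¬¬u = 1 − 0.042 = 0.958
u ∨ ¬¬u = max(0.958, 0.958) = 0.958
¬(u ∨ ¬¬u) = 1 − 0.958 = 0.042
(¬v → (¬v ∨ u)) → ¬(u ∨ ¬¬u) = min(1, 1 − 1.000 + 0.042) = min(1, 0.042) = 0.042
((¬v → (¬v ∨ u)) → ¬(u ∨ ¬¬u)) ⊕ v = min(1, 0.042 + 0.243) = min(1, 0.285) = 0.285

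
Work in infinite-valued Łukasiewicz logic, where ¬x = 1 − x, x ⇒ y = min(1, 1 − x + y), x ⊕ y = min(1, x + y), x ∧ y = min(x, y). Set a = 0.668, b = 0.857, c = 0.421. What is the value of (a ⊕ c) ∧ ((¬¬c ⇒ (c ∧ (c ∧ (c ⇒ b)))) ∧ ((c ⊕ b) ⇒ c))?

0.421

a ⊕ c = min(1, 0.668 + 0.421) = min(1, 1.089) = 1.000
¬c = 1 − 0.421 = 0.579
¬¬c = 1 − 0.579 = 0.421
c ⇒ b = min(1, 1 − 0.421 + 0.857) = min(1, 1.436) = 1.000
c ∧ (c ⇒ b) = min(0.421, 1.000) = 0.421
c ∧ (c ∧ (c ⇒ b)) = min(0.421, 0.421) = 0.421
¬¬c ⇒ (c ∧ (c ∧ (c ⇒ b))) = min(1, 1 − 0.421 + 0.421) = min(1, 1.000) = 1.000
c ⊕ b = min(1, 0.421 + 0.857) = min(1, 1.278) = 1.000
(c ⊕ b) ⇒ c = min(1, 1 − 1.000 + 0.421) = min(1, 0.421) = 0.421
(¬¬c ⇒ (c ∧ (c ∧ (c ⇒ b)))) ∧ ((c ⊕ b) ⇒ c) = min(1.000, 0.421) = 0.421
(a ⊕ c) ∧ ((¬¬c ⇒ (c ∧ (c ∧ (c ⇒ b)))) ∧ ((c ⊕ b) ⇒ c)) = min(1.000, 0.421) = 0.421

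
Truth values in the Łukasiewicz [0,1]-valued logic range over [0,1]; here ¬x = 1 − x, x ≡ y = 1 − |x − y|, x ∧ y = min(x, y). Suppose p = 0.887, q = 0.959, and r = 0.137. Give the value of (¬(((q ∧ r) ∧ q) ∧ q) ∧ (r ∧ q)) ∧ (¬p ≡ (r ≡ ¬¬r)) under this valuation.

q ∧ r = min(0.959, 0.137) = 0.137
(q ∧ r) ∧ q = min(0.137, 0.959) = 0.137
((q ∧ r) ∧ q) ∧ q = min(0.137, 0.959) = 0.137
¬(((q ∧ r) ∧ q) ∧ q) = 1 − 0.137 = 0.863
r ∧ q = min(0.137, 0.959) = 0.137
¬(((q ∧ r) ∧ q) ∧ q) ∧ (r ∧ q) = min(0.863, 0.137) = 0.137
¬p = 1 − 0.887 = 0.113
¬r = 1 − 0.137 = 0.863
¬¬r = 1 − 0.863 = 0.137
r ≡ ¬¬r = 1 − |0.137 − 0.137| = 1 − 0.000 = 1.000
¬p ≡ (r ≡ ¬¬r) = 1 − |0.113 − 1.000| = 1 − 0.887 = 0.113
(¬(((q ∧ r) ∧ q) ∧ q) ∧ (r ∧ q)) ∧ (¬p ≡ (r ≡ ¬¬r)) = min(0.137, 0.113) = 0.113

0.113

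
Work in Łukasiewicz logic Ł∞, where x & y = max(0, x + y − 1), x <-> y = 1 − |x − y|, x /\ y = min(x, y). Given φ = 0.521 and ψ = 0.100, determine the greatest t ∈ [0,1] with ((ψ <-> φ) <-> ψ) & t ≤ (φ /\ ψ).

0.579

ψ <-> φ = 1 − |0.100 − 0.521| = 1 − 0.421 = 0.579
(ψ <-> φ) <-> ψ = 1 − |0.579 − 0.100| = 1 − 0.479 = 0.521
So the left factor is (ψ <-> φ) <-> ψ = 0.521.
φ /\ ψ = min(0.521, 0.100) = 0.100
So the right-hand bound is φ /\ ψ = 0.100.
The residuum of the Łukasiewicz t-norm gives the supremum: min(1, 1 − 0.521 + 0.100).
1 − 0.521 + 0.100 = 0.579, so t = min(1, 0.579) = 0.579.
Check: 0.521 & 0.579 = max(0, 0.100) = 0.100 ≤ 0.100.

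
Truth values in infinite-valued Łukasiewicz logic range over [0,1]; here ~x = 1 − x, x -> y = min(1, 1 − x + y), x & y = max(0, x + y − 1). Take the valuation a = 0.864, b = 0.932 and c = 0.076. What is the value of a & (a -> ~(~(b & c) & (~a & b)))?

0.864

b & c = max(0, 0.932 + 0.076 − 1) = max(0, 0.008) = 0.008
~(b & c) = 1 − 0.008 = 0.992
~a = 1 − 0.864 = 0.136
~a & b = max(0, 0.136 + 0.932 − 1) = max(0, 0.068) = 0.068
~(b & c) & (~a & b) = max(0, 0.992 + 0.068 − 1) = max(0, 0.060) = 0.060
~(~(b & c) & (~a & b)) = 1 − 0.060 = 0.940
a -> ~(~(b & c) & (~a & b)) = min(1, 1 − 0.864 + 0.940) = min(1, 1.076) = 1.000
a & (a -> ~(~(b & c) & (~a & b))) = max(0, 0.864 + 1.000 − 1) = max(0, 0.864) = 0.864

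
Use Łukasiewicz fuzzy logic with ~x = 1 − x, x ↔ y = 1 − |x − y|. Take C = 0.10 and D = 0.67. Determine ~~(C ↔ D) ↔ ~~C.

C ↔ D = 1 − |0.10 − 0.67| = 1 − 0.57 = 0.43
~(C ↔ D) = 1 − 0.43 = 0.57
~~(C ↔ D) = 1 − 0.57 = 0.43
~C = 1 − 0.10 = 0.90
~~C = 1 − 0.90 = 0.10
~~(C ↔ D) ↔ ~~C = 1 − |0.43 − 0.10| = 1 − 0.33 = 0.67

0.67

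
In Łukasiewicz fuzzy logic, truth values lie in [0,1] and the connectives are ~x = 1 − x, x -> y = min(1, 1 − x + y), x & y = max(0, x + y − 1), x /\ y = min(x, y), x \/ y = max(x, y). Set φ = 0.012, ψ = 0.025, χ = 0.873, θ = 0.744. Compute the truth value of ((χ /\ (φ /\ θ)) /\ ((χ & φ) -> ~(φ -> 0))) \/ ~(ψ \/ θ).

0.256

φ /\ θ = min(0.012, 0.744) = 0.012
χ /\ (φ /\ θ) = min(0.873, 0.012) = 0.012
χ & φ = max(0, 0.873 + 0.012 − 1) = max(0, -0.115) = 0.000
φ -> 0 = min(1, 1 − 0.012 + 0.000) = min(1, 0.988) = 0.988
~(φ -> 0) = 1 − 0.988 = 0.012
(χ & φ) -> ~(φ -> 0) = min(1, 1 − 0.000 + 0.012) = min(1, 1.012) = 1.000
(χ /\ (φ /\ θ)) /\ ((χ & φ) -> ~(φ -> 0)) = min(0.012, 1.000) = 0.012
ψ \/ θ = max(0.025, 0.744) = 0.744
~(ψ \/ θ) = 1 − 0.744 = 0.256
((χ /\ (φ /\ θ)) /\ ((χ & φ) -> ~(φ -> 0))) \/ ~(ψ \/ θ) = max(0.012, 0.256) = 0.256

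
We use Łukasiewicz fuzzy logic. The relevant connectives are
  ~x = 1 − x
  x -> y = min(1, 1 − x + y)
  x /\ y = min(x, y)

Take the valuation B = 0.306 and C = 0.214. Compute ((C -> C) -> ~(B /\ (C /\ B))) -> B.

C -> C = min(1, 1 − 0.214 + 0.214) = min(1, 1.000) = 1.000
C /\ B = min(0.214, 0.306) = 0.214
B /\ (C /\ B) = min(0.306, 0.214) = 0.214
~(B /\ (C /\ B)) = 1 − 0.214 = 0.786
(C -> C) -> ~(B /\ (C /\ B)) = min(1, 1 − 1.000 + 0.786) = min(1, 0.786) = 0.786
((C -> C) -> ~(B /\ (C /\ B))) -> B = min(1, 1 − 0.786 + 0.306) = min(1, 0.520) = 0.520

0.520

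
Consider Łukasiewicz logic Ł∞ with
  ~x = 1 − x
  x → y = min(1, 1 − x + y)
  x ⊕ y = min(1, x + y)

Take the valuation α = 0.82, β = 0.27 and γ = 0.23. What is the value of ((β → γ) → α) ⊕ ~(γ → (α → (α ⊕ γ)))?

β → γ = min(1, 1 − 0.27 + 0.23) = min(1, 0.96) = 0.96
(β → γ) → α = min(1, 1 − 0.96 + 0.82) = min(1, 0.86) = 0.86
α ⊕ γ = min(1, 0.82 + 0.23) = min(1, 1.05) = 1.00
α → (α ⊕ γ) = min(1, 1 − 0.82 + 1.00) = min(1, 1.18) = 1.00
γ → (α → (α ⊕ γ)) = min(1, 1 − 0.23 + 1.00) = min(1, 1.77) = 1.00
~(γ → (α → (α ⊕ γ))) = 1 − 1.00 = 0.00
((β → γ) → α) ⊕ ~(γ → (α → (α ⊕ γ))) = min(1, 0.86 + 0.00) = min(1, 0.86) = 0.86

0.86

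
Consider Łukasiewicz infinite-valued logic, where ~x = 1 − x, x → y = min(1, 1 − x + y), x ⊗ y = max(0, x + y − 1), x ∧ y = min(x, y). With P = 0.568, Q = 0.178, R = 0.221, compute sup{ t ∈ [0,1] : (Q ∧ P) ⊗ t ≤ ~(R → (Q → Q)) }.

Q ∧ P = min(0.178, 0.568) = 0.178
So the left factor is Q ∧ P = 0.178.
Q → Q = min(1, 1 − 0.178 + 0.178) = min(1, 1.000) = 1.000
R → (Q → Q) = min(1, 1 − 0.221 + 1.000) = min(1, 1.779) = 1.000
~(R → (Q → Q)) = 1 − 1.000 = 0.000
So the right-hand bound is ~(R → (Q → Q)) = 0.000.
The residuum of the Łukasiewicz t-norm gives the supremum: min(1, 1 − 0.178 + 0.000).
1 − 0.178 + 0.000 = 0.822, so t = min(1, 0.822) = 0.822.
Check: 0.178 ⊗ 0.822 = max(0, 0.000) = 0.000 ≤ 0.000.

0.822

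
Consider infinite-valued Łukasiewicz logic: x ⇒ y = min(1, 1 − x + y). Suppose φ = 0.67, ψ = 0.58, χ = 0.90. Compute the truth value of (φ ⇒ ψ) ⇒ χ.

φ ⇒ ψ = min(1, 1 − 0.67 + 0.58) = min(1, 0.91) = 0.91
(φ ⇒ ψ) ⇒ χ = min(1, 1 − 0.91 + 0.90) = min(1, 0.99) = 0.99

0.99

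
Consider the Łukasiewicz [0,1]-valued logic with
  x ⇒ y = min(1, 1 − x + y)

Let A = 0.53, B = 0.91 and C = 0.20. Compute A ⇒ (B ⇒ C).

0.76

B ⇒ C = min(1, 1 − 0.91 + 0.20) = min(1, 0.29) = 0.29
A ⇒ (B ⇒ C) = min(1, 1 − 0.53 + 0.29) = min(1, 0.76) = 0.76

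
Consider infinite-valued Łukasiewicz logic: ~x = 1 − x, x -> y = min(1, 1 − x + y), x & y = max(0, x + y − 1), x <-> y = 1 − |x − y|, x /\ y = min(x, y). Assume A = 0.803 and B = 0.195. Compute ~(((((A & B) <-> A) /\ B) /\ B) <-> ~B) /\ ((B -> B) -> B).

0.195

A & B = max(0, 0.803 + 0.195 − 1) = max(0, -0.002) = 0.000
(A & B) <-> A = 1 − |0.000 − 0.803| = 1 − 0.803 = 0.197
((A & B) <-> A) /\ B = min(0.197, 0.195) = 0.195
(((A & B) <-> A) /\ B) /\ B = min(0.195, 0.195) = 0.195
~B = 1 − 0.195 = 0.805
((((A & B) <-> A) /\ B) /\ B) <-> ~B = 1 − |0.195 − 0.805| = 1 − 0.610 = 0.390
~(((((A & B) <-> A) /\ B) /\ B) <-> ~B) = 1 − 0.390 = 0.610
B -> B = min(1, 1 − 0.195 + 0.195) = min(1, 1.000) = 1.000
(B -> B) -> B = min(1, 1 − 1.000 + 0.195) = min(1, 0.195) = 0.195
~(((((A & B) <-> A) /\ B) /\ B) <-> ~B) /\ ((B -> B) -> B) = min(0.610, 0.195) = 0.195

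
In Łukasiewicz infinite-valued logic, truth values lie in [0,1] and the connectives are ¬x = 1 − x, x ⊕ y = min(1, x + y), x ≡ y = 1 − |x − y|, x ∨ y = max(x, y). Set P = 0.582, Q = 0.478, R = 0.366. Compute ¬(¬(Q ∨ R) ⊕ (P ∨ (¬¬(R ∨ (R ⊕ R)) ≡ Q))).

0.000

Q ∨ R = max(0.478, 0.366) = 0.478
¬(Q ∨ R) = 1 − 0.478 = 0.522
R ⊕ R = min(1, 0.366 + 0.366) = min(1, 0.732) = 0.732
R ∨ (R ⊕ R) = max(0.366, 0.732) = 0.732
¬(R ∨ (R ⊕ R)) = 1 − 0.732 = 0.268
¬¬(R ∨ (R ⊕ R)) = 1 − 0.268 = 0.732
¬¬(R ∨ (R ⊕ R)) ≡ Q = 1 − |0.732 − 0.478| = 1 − 0.254 = 0.746
P ∨ (¬¬(R ∨ (R ⊕ R)) ≡ Q) = max(0.582, 0.746) = 0.746
¬(Q ∨ R) ⊕ (P ∨ (¬¬(R ∨ (R ⊕ R)) ≡ Q)) = min(1, 0.522 + 0.746) = min(1, 1.268) = 1.000
¬(¬(Q ∨ R) ⊕ (P ∨ (¬¬(R ∨ (R ⊕ R)) ≡ Q))) = 1 − 1.000 = 0.000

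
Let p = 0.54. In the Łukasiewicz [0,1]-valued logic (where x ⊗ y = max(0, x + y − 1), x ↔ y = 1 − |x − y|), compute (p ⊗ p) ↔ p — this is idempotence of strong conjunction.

0.54

p ⊗ p = max(0, 0.54 + 0.54 − 1) = max(0, 0.08) = 0.08
(p ⊗ p) ↔ p = 1 − |0.08 − 0.54| = 1 − 0.46 = 0.54
(The value 0.54 < 1 shows this instance is not satisfied; fails in Ł∞ since a ⊗ a = max(0, 2a−1) ≠ a in general.)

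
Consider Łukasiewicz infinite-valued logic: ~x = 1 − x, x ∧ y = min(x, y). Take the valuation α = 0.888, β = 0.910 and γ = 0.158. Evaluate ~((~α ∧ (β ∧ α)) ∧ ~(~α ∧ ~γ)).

~α = 1 − 0.888 = 0.112
β ∧ α = min(0.910, 0.888) = 0.888
~α ∧ (β ∧ α) = min(0.112, 0.888) = 0.112
~γ = 1 − 0.158 = 0.842
~α ∧ ~γ = min(0.112, 0.842) = 0.112
~(~α ∧ ~γ) = 1 − 0.112 = 0.888
(~α ∧ (β ∧ α)) ∧ ~(~α ∧ ~γ) = min(0.112, 0.888) = 0.112
~((~α ∧ (β ∧ α)) ∧ ~(~α ∧ ~γ)) = 1 − 0.112 = 0.888

0.888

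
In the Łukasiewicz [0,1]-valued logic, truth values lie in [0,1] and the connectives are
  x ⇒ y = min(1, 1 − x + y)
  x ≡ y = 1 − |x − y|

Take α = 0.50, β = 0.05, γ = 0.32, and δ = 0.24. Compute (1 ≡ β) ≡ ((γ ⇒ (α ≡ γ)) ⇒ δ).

1 ≡ β = 1 − |1.00 − 0.05| = 1 − 0.95 = 0.05
α ≡ γ = 1 − |0.50 − 0.32| = 1 − 0.18 = 0.82
γ ⇒ (α ≡ γ) = min(1, 1 − 0.32 + 0.82) = min(1, 1.50) = 1.00
(γ ⇒ (α ≡ γ)) ⇒ δ = min(1, 1 − 1.00 + 0.24) = min(1, 0.24) = 0.24
(1 ≡ β) ≡ ((γ ⇒ (α ≡ γ)) ⇒ δ) = 1 − |0.05 − 0.24| = 1 − 0.19 = 0.81

0.81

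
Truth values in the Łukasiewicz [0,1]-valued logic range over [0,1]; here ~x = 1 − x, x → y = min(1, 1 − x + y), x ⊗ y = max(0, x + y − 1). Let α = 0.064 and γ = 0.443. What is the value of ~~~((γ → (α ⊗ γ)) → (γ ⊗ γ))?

0.557

α ⊗ γ = max(0, 0.064 + 0.443 − 1) = max(0, -0.493) = 0.000
γ → (α ⊗ γ) = min(1, 1 − 0.443 + 0.000) = min(1, 0.557) = 0.557
γ ⊗ γ = max(0, 0.443 + 0.443 − 1) = max(0, -0.114) = 0.000
(γ → (α ⊗ γ)) → (γ ⊗ γ) = min(1, 1 − 0.557 + 0.000) = min(1, 0.443) = 0.443
~((γ → (α ⊗ γ)) → (γ ⊗ γ)) = 1 − 0.443 = 0.557
~~((γ → (α ⊗ γ)) → (γ ⊗ γ)) = 1 − 0.557 = 0.443
~~~((γ → (α ⊗ γ)) → (γ ⊗ γ)) = 1 − 0.443 = 0.557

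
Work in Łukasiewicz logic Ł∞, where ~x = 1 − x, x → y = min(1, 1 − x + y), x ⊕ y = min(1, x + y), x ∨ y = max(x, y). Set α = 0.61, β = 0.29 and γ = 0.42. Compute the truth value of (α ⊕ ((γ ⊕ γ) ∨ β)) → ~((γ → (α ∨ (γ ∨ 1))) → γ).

0.58

γ ⊕ γ = min(1, 0.42 + 0.42) = min(1, 0.84) = 0.84
(γ ⊕ γ) ∨ β = max(0.84, 0.29) = 0.84
α ⊕ ((γ ⊕ γ) ∨ β) = min(1, 0.61 + 0.84) = min(1, 1.45) = 1.00
γ ∨ 1 = max(0.42, 1.00) = 1.00
α ∨ (γ ∨ 1) = max(0.61, 1.00) = 1.00
γ → (α ∨ (γ ∨ 1)) = min(1, 1 − 0.42 + 1.00) = min(1, 1.58) = 1.00
(γ → (α ∨ (γ ∨ 1))) → γ = min(1, 1 − 1.00 + 0.42) = min(1, 0.42) = 0.42
~((γ → (α ∨ (γ ∨ 1))) → γ) = 1 − 0.42 = 0.58
(α ⊕ ((γ ⊕ γ) ∨ β)) → ~((γ → (α ∨ (γ ∨ 1))) → γ) = min(1, 1 − 1.00 + 0.58) = min(1, 0.58) = 0.58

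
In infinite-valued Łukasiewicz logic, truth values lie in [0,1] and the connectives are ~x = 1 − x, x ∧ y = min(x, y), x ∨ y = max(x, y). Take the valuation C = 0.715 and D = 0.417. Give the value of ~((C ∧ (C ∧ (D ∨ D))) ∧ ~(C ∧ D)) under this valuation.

0.583

D ∨ D = max(0.417, 0.417) = 0.417
C ∧ (D ∨ D) = min(0.715, 0.417) = 0.417
C ∧ (C ∧ (D ∨ D)) = min(0.715, 0.417) = 0.417
C ∧ D = min(0.715, 0.417) = 0.417
~(C ∧ D) = 1 − 0.417 = 0.583
(C ∧ (C ∧ (D ∨ D))) ∧ ~(C ∧ D) = min(0.417, 0.583) = 0.417
~((C ∧ (C ∧ (D ∨ D))) ∧ ~(C ∧ D)) = 1 − 0.417 = 0.583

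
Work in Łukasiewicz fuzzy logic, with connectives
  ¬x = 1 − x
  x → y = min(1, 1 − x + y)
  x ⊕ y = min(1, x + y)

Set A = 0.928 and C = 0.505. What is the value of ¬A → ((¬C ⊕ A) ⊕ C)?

¬A = 1 − 0.928 = 0.072
¬C = 1 − 0.505 = 0.495
¬C ⊕ A = min(1, 0.495 + 0.928) = min(1, 1.423) = 1.000
(¬C ⊕ A) ⊕ C = min(1, 1.000 + 0.505) = min(1, 1.505) = 1.000
¬A → ((¬C ⊕ A) ⊕ C) = min(1, 1 − 0.072 + 1.000) = min(1, 1.928) = 1.000

1.000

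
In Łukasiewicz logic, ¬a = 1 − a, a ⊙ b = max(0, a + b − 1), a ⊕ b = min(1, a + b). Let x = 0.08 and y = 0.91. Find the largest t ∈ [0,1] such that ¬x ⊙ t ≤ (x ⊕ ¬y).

0.25

¬x = 1 − 0.08 = 0.92
So the left factor is ¬x = 0.92.
¬y = 1 − 0.91 = 0.09
x ⊕ ¬y = min(1, 0.08 + 0.09) = min(1, 0.17) = 0.17
So the right-hand bound is x ⊕ ¬y = 0.17.
The residuum of the Łukasiewicz t-norm gives the supremum: min(1, 1 − 0.92 + 0.17).
1 − 0.92 + 0.17 = 0.25, so t = min(1, 0.25) = 0.25.
Check: 0.92 ⊙ 0.25 = max(0, 0.17) = 0.17 ≤ 0.17.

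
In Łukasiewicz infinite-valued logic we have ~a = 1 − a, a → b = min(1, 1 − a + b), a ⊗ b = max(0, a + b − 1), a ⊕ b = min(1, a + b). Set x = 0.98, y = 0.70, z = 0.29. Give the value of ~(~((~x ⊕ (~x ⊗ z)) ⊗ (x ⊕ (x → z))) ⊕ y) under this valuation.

~x = 1 − 0.98 = 0.02
~x ⊗ z = max(0, 0.02 + 0.29 − 1) = max(0, -0.69) = 0.00
~x ⊕ (~x ⊗ z) = min(1, 0.02 + 0.00) = min(1, 0.02) = 0.02
x → z = min(1, 1 − 0.98 + 0.29) = min(1, 0.31) = 0.31
x ⊕ (x → z) = min(1, 0.98 + 0.31) = min(1, 1.29) = 1.00
(~x ⊕ (~x ⊗ z)) ⊗ (x ⊕ (x → z)) = max(0, 0.02 + 1.00 − 1) = max(0, 0.02) = 0.02
~((~x ⊕ (~x ⊗ z)) ⊗ (x ⊕ (x → z))) = 1 − 0.02 = 0.98
~((~x ⊕ (~x ⊗ z)) ⊗ (x ⊕ (x → z))) ⊕ y = min(1, 0.98 + 0.70) = min(1, 1.68) = 1.00
~(~((~x ⊕ (~x ⊗ z)) ⊗ (x ⊕ (x → z))) ⊕ y) = 1 − 1.00 = 0.00

0.00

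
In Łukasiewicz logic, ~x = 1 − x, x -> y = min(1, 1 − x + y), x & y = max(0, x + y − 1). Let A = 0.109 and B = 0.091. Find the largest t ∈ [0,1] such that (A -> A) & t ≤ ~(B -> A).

0.000

A -> A = min(1, 1 − 0.109 + 0.109) = min(1, 1.000) = 1.000
So the left factor is A -> A = 1.000.
B -> A = min(1, 1 − 0.091 + 0.109) = min(1, 1.018) = 1.000
~(B -> A) = 1 − 1.000 = 0.000
So the right-hand bound is ~(B -> A) = 0.000.
The residuum of the Łukasiewicz t-norm gives the supremum: min(1, 1 − 1.000 + 0.000).
1 − 1.000 + 0.000 = 0.000, so t = min(1, 0.000) = 0.000.
Check: 1.000 & 0.000 = max(0, 0.000) = 0.000 ≤ 0.000.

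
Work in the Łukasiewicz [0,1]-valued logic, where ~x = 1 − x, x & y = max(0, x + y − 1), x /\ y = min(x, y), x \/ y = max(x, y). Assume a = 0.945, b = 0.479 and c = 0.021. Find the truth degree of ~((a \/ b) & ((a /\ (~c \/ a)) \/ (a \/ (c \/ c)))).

0.110

a \/ b = max(0.945, 0.479) = 0.945
~c = 1 − 0.021 = 0.979
~c \/ a = max(0.979, 0.945) = 0.979
a /\ (~c \/ a) = min(0.945, 0.979) = 0.945
c \/ c = max(0.021, 0.021) = 0.021
a \/ (c \/ c) = max(0.945, 0.021) = 0.945
(a /\ (~c \/ a)) \/ (a \/ (c \/ c)) = max(0.945, 0.945) = 0.945
(a \/ b) & ((a /\ (~c \/ a)) \/ (a \/ (c \/ c))) = max(0, 0.945 + 0.945 − 1) = max(0, 0.890) = 0.890
~((a \/ b) & ((a /\ (~c \/ a)) \/ (a \/ (c \/ c)))) = 1 − 0.890 = 0.110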